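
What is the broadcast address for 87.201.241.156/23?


Network: 87.201.240.0/23
Host bits = 9
Set all host bits to 1:
Broadcast: 87.201.241.255


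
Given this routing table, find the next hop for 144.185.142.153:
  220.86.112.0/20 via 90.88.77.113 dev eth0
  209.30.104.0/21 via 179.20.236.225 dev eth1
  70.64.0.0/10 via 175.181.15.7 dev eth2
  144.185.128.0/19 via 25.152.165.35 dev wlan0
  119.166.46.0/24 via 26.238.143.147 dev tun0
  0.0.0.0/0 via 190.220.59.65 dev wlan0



Longest prefix match for 144.185.142.153:
  /20 220.86.112.0: no
  /21 209.30.104.0: no
  /10 70.64.0.0: no
  /19 144.185.128.0: MATCH
  /24 119.166.46.0: no
  /0 0.0.0.0: MATCH
Selected: next-hop 25.152.165.35 via wlan0 (matched /19)


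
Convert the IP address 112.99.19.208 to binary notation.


112 = 01110000
99 = 01100011
19 = 00010011
208 = 11010000
Binary: 01110000.01100011.00010011.11010000


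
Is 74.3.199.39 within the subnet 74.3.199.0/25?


Subnet network: 74.3.199.0
Test IP AND mask: 74.3.199.0
Yes, 74.3.199.39 is in 74.3.199.0/25


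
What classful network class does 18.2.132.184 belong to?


First octet: 18
Binary: 00010010
0xxxxxxx -> Class A (1-126)
Class A, default mask 255.0.0.0 (/8)


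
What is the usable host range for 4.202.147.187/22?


Network: 4.202.144.0
Broadcast: 4.202.147.255
First usable = network + 1
Last usable = broadcast - 1
Range: 4.202.144.1 to 4.202.147.254


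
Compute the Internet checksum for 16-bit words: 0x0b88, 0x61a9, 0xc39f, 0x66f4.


Sum all words (with carry folding):
+ 0x0b88 = 0x0b88
+ 0x61a9 = 0x6d31
+ 0xc39f = 0x30d1
+ 0x66f4 = 0x97c5
One's complement: ~0x97c5
Checksum = 0x683a


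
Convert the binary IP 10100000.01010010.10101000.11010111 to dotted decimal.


10100000 = 160
01010010 = 82
10101000 = 168
11010111 = 215
IP: 160.82.168.215


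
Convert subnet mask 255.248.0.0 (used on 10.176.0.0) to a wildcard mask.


Subnet mask: 255.248.0.0
Wildcard = 255.255.255.255 - subnet mask
255 - 255 = 0
255 - 248 = 7
255 - 0 = 255
255 - 0 = 255
Wildcard: 0.7.255.255


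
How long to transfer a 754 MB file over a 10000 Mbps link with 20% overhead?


Effective throughput = 10000 * (1 - 20/100) = 8000 Mbps
File size in Mb = 754 * 8 = 6032 Mb
Time = 6032 / 8000
Time = 0.754 seconds


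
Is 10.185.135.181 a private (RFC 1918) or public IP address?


RFC 1918 private ranges:
  10.0.0.0/8 (10.0.0.0 - 10.255.255.255)
  172.16.0.0/12 (172.16.0.0 - 172.31.255.255)
  192.168.0.0/16 (192.168.0.0 - 192.168.255.255)
Private (in 10.0.0.0/8)


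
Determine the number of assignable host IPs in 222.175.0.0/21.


Host bits = 32 - 21 = 11
Total addresses = 2^11 = 2048
Usable = total - 2 (network and broadcast)
Usable hosts: 2046


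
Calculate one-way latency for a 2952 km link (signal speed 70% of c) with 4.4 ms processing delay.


Speed = 0.7 * 3e5 km/s = 210000 km/s
Propagation delay = 2952 / 210000 = 0.0141 s = 14.0571 ms
Processing delay = 4.4 ms
Total one-way latency = 18.4571 ms


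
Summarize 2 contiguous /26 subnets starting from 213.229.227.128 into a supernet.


Original prefix: /26
Number of subnets: 2 = 2^1
New prefix = 26 - 1 = 25
Supernet: 213.229.227.128/25


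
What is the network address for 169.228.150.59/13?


IP:   10101001.11100100.10010110.00111011
Mask: 11111111.11111000.00000000.00000000
AND operation:
Net:  10101001.11100000.00000000.00000000
Network: 169.224.0.0/13


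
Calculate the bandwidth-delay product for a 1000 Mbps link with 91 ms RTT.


BDP = bandwidth * RTT
= 1000 Mbps * 91 ms
= 1000 * 1e6 * 91 / 1000 bits
= 91000000 bits
= 11375000 bytes
= 11108.3984 KB
BDP = 91000000 bits (11375000 bytes)


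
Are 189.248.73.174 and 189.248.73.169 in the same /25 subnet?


Mask: 255.255.255.128
189.248.73.174 AND mask = 189.248.73.128
189.248.73.169 AND mask = 189.248.73.128
Yes, same subnet (189.248.73.128)


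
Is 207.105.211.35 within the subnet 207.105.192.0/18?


Subnet network: 207.105.192.0
Test IP AND mask: 207.105.192.0
Yes, 207.105.211.35 is in 207.105.192.0/18


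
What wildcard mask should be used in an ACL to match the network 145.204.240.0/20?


Subnet mask: 255.255.240.0
Wildcard = 255.255.255.255 - subnet mask
255 - 255 = 0
255 - 255 = 0
255 - 240 = 15
255 - 0 = 255
Wildcard: 0.0.15.255


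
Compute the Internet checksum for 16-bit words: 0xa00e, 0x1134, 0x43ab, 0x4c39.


Sum all words (with carry folding):
+ 0xa00e = 0xa00e
+ 0x1134 = 0xb142
+ 0x43ab = 0xf4ed
+ 0x4c39 = 0x4127
One's complement: ~0x4127
Checksum = 0xbed8


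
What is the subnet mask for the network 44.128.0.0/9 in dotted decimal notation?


/9 means 9 network bits, 23 host bits
Binary: 11111111100000000000000000000000
Mask: 255.128.0.0


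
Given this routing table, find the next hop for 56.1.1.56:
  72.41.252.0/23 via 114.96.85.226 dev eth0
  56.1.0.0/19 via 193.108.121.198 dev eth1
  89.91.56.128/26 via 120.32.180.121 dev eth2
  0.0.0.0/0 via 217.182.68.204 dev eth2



Longest prefix match for 56.1.1.56:
  /23 72.41.252.0: no
  /19 56.1.0.0: MATCH
  /26 89.91.56.128: no
  /0 0.0.0.0: MATCH
Selected: next-hop 193.108.121.198 via eth1 (matched /19)


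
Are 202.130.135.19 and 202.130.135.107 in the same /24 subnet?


Mask: 255.255.255.0
202.130.135.19 AND mask = 202.130.135.0
202.130.135.107 AND mask = 202.130.135.0
Yes, same subnet (202.130.135.0)


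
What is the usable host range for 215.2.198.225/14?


Network: 215.0.0.0
Broadcast: 215.3.255.255
First usable = network + 1
Last usable = broadcast - 1
Range: 215.0.0.1 to 215.3.255.254


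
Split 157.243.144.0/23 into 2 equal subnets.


New prefix = 23 + 1 = 24
Each subnet has 256 addresses
  157.243.144.0/24
  157.243.145.0/24
Subnets: 157.243.144.0/24, 157.243.145.0/24


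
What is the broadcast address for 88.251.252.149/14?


Network: 88.248.0.0/14
Host bits = 18
Set all host bits to 1:
Broadcast: 88.251.255.255


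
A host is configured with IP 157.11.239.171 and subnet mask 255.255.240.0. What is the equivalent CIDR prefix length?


Binary: 11111111.11111111.11110000.00000000
Count leading 1s
Prefix: /20


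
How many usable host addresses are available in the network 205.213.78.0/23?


Host bits = 32 - 23 = 9
Total addresses = 2^9 = 512
Usable = total - 2 (network and broadcast)
Usable hosts: 510


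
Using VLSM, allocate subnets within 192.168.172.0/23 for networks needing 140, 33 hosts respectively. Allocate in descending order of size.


140 hosts -> /24 (254 usable): 192.168.172.0/24
33 hosts -> /26 (62 usable): 192.168.173.0/26
Allocation: 192.168.172.0/24 (140 hosts, 254 usable); 192.168.173.0/26 (33 hosts, 62 usable)


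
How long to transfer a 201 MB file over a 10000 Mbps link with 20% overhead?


Effective throughput = 10000 * (1 - 20/100) = 8000 Mbps
File size in Mb = 201 * 8 = 1608 Mb
Time = 1608 / 8000
Time = 0.201 seconds


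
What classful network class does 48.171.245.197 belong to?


First octet: 48
Binary: 00110000
0xxxxxxx -> Class A (1-126)
Class A, default mask 255.0.0.0 (/8)


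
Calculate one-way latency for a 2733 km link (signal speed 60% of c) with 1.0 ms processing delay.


Speed = 0.6 * 3e5 km/s = 180000 km/s
Propagation delay = 2733 / 180000 = 0.0152 s = 15.1833 ms
Processing delay = 1.0 ms
Total one-way latency = 16.1833 ms


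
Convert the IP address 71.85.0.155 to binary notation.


71 = 01000111
85 = 01010101
0 = 00000000
155 = 10011011
Binary: 01000111.01010101.00000000.10011011


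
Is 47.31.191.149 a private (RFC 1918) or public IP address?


RFC 1918 private ranges:
  10.0.0.0/8 (10.0.0.0 - 10.255.255.255)
  172.16.0.0/12 (172.16.0.0 - 172.31.255.255)
  192.168.0.0/16 (192.168.0.0 - 192.168.255.255)
Public (not in any RFC 1918 range)


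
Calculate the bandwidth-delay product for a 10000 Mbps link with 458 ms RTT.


BDP = bandwidth * RTT
= 10000 Mbps * 458 ms
= 10000 * 1e6 * 458 / 1000 bits
= 4580000000 bits
= 572500000 bytes
= 559082.0312 KB
BDP = 4580000000 bits (572500000 bytes)


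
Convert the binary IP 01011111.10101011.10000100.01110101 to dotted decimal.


01011111 = 95
10101011 = 171
10000100 = 132
01110101 = 117
IP: 95.171.132.117


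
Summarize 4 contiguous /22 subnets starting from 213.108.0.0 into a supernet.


Original prefix: /22
Number of subnets: 4 = 2^2
New prefix = 22 - 2 = 20
Supernet: 213.108.0.0/20


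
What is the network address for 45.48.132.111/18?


IP:   00101101.00110000.10000100.01101111
Mask: 11111111.11111111.11000000.00000000
AND operation:
Net:  00101101.00110000.10000000.00000000
Network: 45.48.128.0/18


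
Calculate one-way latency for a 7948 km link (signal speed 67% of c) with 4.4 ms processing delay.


Speed = 0.67 * 3e5 km/s = 201000 km/s
Propagation delay = 7948 / 201000 = 0.0395 s = 39.5423 ms
Processing delay = 4.4 ms
Total one-way latency = 43.9423 ms


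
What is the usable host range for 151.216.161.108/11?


Network: 151.192.0.0
Broadcast: 151.223.255.255
First usable = network + 1
Last usable = broadcast - 1
Range: 151.192.0.1 to 151.223.255.254


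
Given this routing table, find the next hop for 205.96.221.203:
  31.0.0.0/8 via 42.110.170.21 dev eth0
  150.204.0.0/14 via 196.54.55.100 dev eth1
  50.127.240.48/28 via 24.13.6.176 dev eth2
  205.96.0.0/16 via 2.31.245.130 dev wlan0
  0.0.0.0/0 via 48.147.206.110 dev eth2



Longest prefix match for 205.96.221.203:
  /8 31.0.0.0: no
  /14 150.204.0.0: no
  /28 50.127.240.48: no
  /16 205.96.0.0: MATCH
  /0 0.0.0.0: MATCH
Selected: next-hop 2.31.245.130 via wlan0 (matched /16)


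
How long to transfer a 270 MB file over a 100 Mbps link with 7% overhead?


Effective throughput = 100 * (1 - 7/100) = 93 Mbps
File size in Mb = 270 * 8 = 2160 Mb
Time = 2160 / 93
Time = 23.2258 seconds


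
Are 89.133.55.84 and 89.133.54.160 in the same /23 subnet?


Mask: 255.255.254.0
89.133.55.84 AND mask = 89.133.54.0
89.133.54.160 AND mask = 89.133.54.0
Yes, same subnet (89.133.54.0)


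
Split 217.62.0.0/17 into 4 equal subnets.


New prefix = 17 + 2 = 19
Each subnet has 8192 addresses
  217.62.0.0/19
  217.62.32.0/19
  217.62.64.0/19
  217.62.96.0/19
Subnets: 217.62.0.0/19, 217.62.32.0/19, 217.62.64.0/19, 217.62.96.0/19


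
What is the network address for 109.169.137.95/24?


IP:   01101101.10101001.10001001.01011111
Mask: 11111111.11111111.11111111.00000000
AND operation:
Net:  01101101.10101001.10001001.00000000
Network: 109.169.137.0/24


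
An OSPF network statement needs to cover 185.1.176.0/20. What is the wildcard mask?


Subnet mask: 255.255.240.0
Wildcard = 255.255.255.255 - subnet mask
255 - 255 = 0
255 - 255 = 0
255 - 240 = 15
255 - 0 = 255
Wildcard: 0.0.15.255


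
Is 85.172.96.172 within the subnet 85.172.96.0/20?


Subnet network: 85.172.96.0
Test IP AND mask: 85.172.96.0
Yes, 85.172.96.172 is in 85.172.96.0/20


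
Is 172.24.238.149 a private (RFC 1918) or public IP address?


RFC 1918 private ranges:
  10.0.0.0/8 (10.0.0.0 - 10.255.255.255)
  172.16.0.0/12 (172.16.0.0 - 172.31.255.255)
  192.168.0.0/16 (192.168.0.0 - 192.168.255.255)
Private (in 172.16.0.0/12)


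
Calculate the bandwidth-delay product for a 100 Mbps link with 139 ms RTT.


BDP = bandwidth * RTT
= 100 Mbps * 139 ms
= 100 * 1e6 * 139 / 1000 bits
= 13900000 bits
= 1737500 bytes
= 1696.7773 KB
BDP = 13900000 bits (1737500 bytes)


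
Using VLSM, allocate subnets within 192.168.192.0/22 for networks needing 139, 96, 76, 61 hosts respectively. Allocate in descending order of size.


139 hosts -> /24 (254 usable): 192.168.192.0/24
96 hosts -> /25 (126 usable): 192.168.193.0/25
76 hosts -> /25 (126 usable): 192.168.193.128/25
61 hosts -> /26 (62 usable): 192.168.194.0/26
Allocation: 192.168.192.0/24 (139 hosts, 254 usable); 192.168.193.0/25 (96 hosts, 126 usable); 192.168.193.128/25 (76 hosts, 126 usable); 192.168.194.0/26 (61 hosts, 62 usable)


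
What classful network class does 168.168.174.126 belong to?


First octet: 168
Binary: 10101000
10xxxxxx -> Class B (128-191)
Class B, default mask 255.255.0.0 (/16)


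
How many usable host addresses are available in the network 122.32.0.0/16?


Host bits = 32 - 16 = 16
Total addresses = 2^16 = 65536
Usable = total - 2 (network and broadcast)
Usable hosts: 65534


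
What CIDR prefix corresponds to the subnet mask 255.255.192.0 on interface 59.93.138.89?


Binary: 11111111.11111111.11000000.00000000
Count leading 1s
Prefix: /18


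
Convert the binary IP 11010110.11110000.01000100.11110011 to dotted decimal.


11010110 = 214
11110000 = 240
01000100 = 68
11110011 = 243
IP: 214.240.68.243


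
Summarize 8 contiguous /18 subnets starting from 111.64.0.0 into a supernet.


Original prefix: /18
Number of subnets: 8 = 2^3
New prefix = 18 - 3 = 15
Supernet: 111.64.0.0/15


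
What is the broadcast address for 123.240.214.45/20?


Network: 123.240.208.0/20
Host bits = 12
Set all host bits to 1:
Broadcast: 123.240.223.255


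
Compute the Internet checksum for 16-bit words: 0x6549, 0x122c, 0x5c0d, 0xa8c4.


Sum all words (with carry folding):
+ 0x6549 = 0x6549
+ 0x122c = 0x7775
+ 0x5c0d = 0xd382
+ 0xa8c4 = 0x7c47
One's complement: ~0x7c47
Checksum = 0x83b8


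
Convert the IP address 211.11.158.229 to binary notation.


211 = 11010011
11 = 00001011
158 = 10011110
229 = 11100101
Binary: 11010011.00001011.10011110.11100101


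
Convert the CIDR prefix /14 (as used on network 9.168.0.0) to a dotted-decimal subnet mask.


/14 means 14 network bits, 18 host bits
Binary: 11111111111111000000000000000000
Mask: 255.252.0.0


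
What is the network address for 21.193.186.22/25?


IP:   00010101.11000001.10111010.00010110
Mask: 11111111.11111111.11111111.10000000
AND operation:
Net:  00010101.11000001.10111010.00000000
Network: 21.193.186.0/25


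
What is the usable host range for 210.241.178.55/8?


Network: 210.0.0.0
Broadcast: 210.255.255.255
First usable = network + 1
Last usable = broadcast - 1
Range: 210.0.0.1 to 210.255.255.254


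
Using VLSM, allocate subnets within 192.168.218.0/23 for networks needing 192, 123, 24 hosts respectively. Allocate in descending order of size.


192 hosts -> /24 (254 usable): 192.168.218.0/24
123 hosts -> /25 (126 usable): 192.168.219.0/25
24 hosts -> /27 (30 usable): 192.168.219.128/27
Allocation: 192.168.218.0/24 (192 hosts, 254 usable); 192.168.219.0/25 (123 hosts, 126 usable); 192.168.219.128/27 (24 hosts, 30 usable)


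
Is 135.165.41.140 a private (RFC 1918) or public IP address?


RFC 1918 private ranges:
  10.0.0.0/8 (10.0.0.0 - 10.255.255.255)
  172.16.0.0/12 (172.16.0.0 - 172.31.255.255)
  192.168.0.0/16 (192.168.0.0 - 192.168.255.255)
Public (not in any RFC 1918 range)


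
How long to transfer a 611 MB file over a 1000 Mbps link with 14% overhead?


Effective throughput = 1000 * (1 - 14/100) = 860 Mbps
File size in Mb = 611 * 8 = 4888 Mb
Time = 4888 / 860
Time = 5.6837 seconds


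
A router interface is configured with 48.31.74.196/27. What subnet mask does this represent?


/27 means 27 network bits, 5 host bits
Binary: 11111111111111111111111111100000
Mask: 255.255.255.224


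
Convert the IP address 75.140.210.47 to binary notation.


75 = 01001011
140 = 10001100
210 = 11010010
47 = 00101111
Binary: 01001011.10001100.11010010.00101111


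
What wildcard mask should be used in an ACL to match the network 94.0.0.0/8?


Subnet mask: 255.0.0.0
Wildcard = 255.255.255.255 - subnet mask
255 - 255 = 0
255 - 0 = 255
255 - 0 = 255
255 - 0 = 255
Wildcard: 0.255.255.255


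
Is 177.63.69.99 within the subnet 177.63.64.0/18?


Subnet network: 177.63.64.0
Test IP AND mask: 177.63.64.0
Yes, 177.63.69.99 is in 177.63.64.0/18


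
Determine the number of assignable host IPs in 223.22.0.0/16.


Host bits = 32 - 16 = 16
Total addresses = 2^16 = 65536
Usable = total - 2 (network and broadcast)
Usable hosts: 65534


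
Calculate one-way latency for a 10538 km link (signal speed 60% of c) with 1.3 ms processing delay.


Speed = 0.6 * 3e5 km/s = 180000 km/s
Propagation delay = 10538 / 180000 = 0.0585 s = 58.5444 ms
Processing delay = 1.3 ms
Total one-way latency = 59.8444 ms


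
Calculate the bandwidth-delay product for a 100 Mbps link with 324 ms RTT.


BDP = bandwidth * RTT
= 100 Mbps * 324 ms
= 100 * 1e6 * 324 / 1000 bits
= 32400000 bits
= 4050000 bytes
= 3955.0781 KB
BDP = 32400000 bits (4050000 bytes)


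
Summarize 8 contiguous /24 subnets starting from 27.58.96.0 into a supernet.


Original prefix: /24
Number of subnets: 8 = 2^3
New prefix = 24 - 3 = 21
Supernet: 27.58.96.0/21


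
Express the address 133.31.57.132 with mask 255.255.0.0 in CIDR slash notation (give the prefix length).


Binary: 11111111.11111111.00000000.00000000
Count leading 1s
Prefix: /16


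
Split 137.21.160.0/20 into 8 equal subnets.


New prefix = 20 + 3 = 23
Each subnet has 512 addresses
  137.21.160.0/23
  137.21.162.0/23
  137.21.164.0/23
  137.21.166.0/23
  137.21.168.0/23
  137.21.170.0/23
  137.21.172.0/23
  137.21.174.0/23
Subnets: 137.21.160.0/23, 137.21.162.0/23, 137.21.164.0/23, 137.21.166.0/23, 137.21.168.0/23, 137.21.170.0/23, 137.21.172.0/23, 137.21.174.0/23


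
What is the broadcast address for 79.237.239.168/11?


Network: 79.224.0.0/11
Host bits = 21
Set all host bits to 1:
Broadcast: 79.255.255.255


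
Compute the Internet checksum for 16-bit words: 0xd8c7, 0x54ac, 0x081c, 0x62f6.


Sum all words (with carry folding):
+ 0xd8c7 = 0xd8c7
+ 0x54ac = 0x2d74
+ 0x081c = 0x3590
+ 0x62f6 = 0x9886
One's complement: ~0x9886
Checksum = 0x6779


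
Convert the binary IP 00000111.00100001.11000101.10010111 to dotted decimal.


00000111 = 7
00100001 = 33
11000101 = 197
10010111 = 151
IP: 7.33.197.151


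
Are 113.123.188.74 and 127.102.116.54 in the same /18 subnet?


Mask: 255.255.192.0
113.123.188.74 AND mask = 113.123.128.0
127.102.116.54 AND mask = 127.102.64.0
No, different subnets (113.123.128.0 vs 127.102.64.0)


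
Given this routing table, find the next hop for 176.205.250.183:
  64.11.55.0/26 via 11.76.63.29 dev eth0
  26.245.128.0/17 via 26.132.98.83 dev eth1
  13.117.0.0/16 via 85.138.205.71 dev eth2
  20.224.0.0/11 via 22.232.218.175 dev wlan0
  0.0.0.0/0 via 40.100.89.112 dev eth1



Longest prefix match for 176.205.250.183:
  /26 64.11.55.0: no
  /17 26.245.128.0: no
  /16 13.117.0.0: no
  /11 20.224.0.0: no
  /0 0.0.0.0: MATCH
Selected: next-hop 40.100.89.112 via eth1 (matched /0)


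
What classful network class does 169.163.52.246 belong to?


First octet: 169
Binary: 10101001
10xxxxxx -> Class B (128-191)
Class B, default mask 255.255.0.0 (/16)


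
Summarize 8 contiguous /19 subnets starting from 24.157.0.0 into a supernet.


Original prefix: /19
Number of subnets: 8 = 2^3
New prefix = 19 - 3 = 16
Supernet: 24.157.0.0/16


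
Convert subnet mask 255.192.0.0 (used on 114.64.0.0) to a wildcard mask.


Subnet mask: 255.192.0.0
Wildcard = 255.255.255.255 - subnet mask
255 - 255 = 0
255 - 192 = 63
255 - 0 = 255
255 - 0 = 255
Wildcard: 0.63.255.255


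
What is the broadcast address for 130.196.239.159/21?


Network: 130.196.232.0/21
Host bits = 11
Set all host bits to 1:
Broadcast: 130.196.239.255


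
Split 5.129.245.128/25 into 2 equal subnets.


New prefix = 25 + 1 = 26
Each subnet has 64 addresses
  5.129.245.128/26
  5.129.245.192/26
Subnets: 5.129.245.128/26, 5.129.245.192/26


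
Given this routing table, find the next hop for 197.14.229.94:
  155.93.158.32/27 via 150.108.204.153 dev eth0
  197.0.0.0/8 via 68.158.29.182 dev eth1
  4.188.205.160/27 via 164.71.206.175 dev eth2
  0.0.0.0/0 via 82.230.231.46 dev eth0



Longest prefix match for 197.14.229.94:
  /27 155.93.158.32: no
  /8 197.0.0.0: MATCH
  /27 4.188.205.160: no
  /0 0.0.0.0: MATCH
Selected: next-hop 68.158.29.182 via eth1 (matched /8)


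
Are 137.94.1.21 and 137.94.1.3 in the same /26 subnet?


Mask: 255.255.255.192
137.94.1.21 AND mask = 137.94.1.0
137.94.1.3 AND mask = 137.94.1.0
Yes, same subnet (137.94.1.0)


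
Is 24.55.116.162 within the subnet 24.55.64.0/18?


Subnet network: 24.55.64.0
Test IP AND mask: 24.55.64.0
Yes, 24.55.116.162 is in 24.55.64.0/18


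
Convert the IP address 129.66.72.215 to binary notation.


129 = 10000001
66 = 01000010
72 = 01001000
215 = 11010111
Binary: 10000001.01000010.01001000.11010111


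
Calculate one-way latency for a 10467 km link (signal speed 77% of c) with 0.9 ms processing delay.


Speed = 0.77 * 3e5 km/s = 231000 km/s
Propagation delay = 10467 / 231000 = 0.0453 s = 45.3117 ms
Processing delay = 0.9 ms
Total one-way latency = 46.2117 ms


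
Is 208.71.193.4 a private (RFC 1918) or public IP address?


RFC 1918 private ranges:
  10.0.0.0/8 (10.0.0.0 - 10.255.255.255)
  172.16.0.0/12 (172.16.0.0 - 172.31.255.255)
  192.168.0.0/16 (192.168.0.0 - 192.168.255.255)
Public (not in any RFC 1918 range)


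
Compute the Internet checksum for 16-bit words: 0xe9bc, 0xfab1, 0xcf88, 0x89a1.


Sum all words (with carry folding):
+ 0xe9bc = 0xe9bc
+ 0xfab1 = 0xe46e
+ 0xcf88 = 0xb3f7
+ 0x89a1 = 0x3d99
One's complement: ~0x3d99
Checksum = 0xc266


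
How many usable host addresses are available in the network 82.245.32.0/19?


Host bits = 32 - 19 = 13
Total addresses = 2^13 = 8192
Usable = total - 2 (network and broadcast)
Usable hosts: 8190


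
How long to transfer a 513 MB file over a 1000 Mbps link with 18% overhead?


Effective throughput = 1000 * (1 - 18/100) = 820.0 Mbps
File size in Mb = 513 * 8 = 4104 Mb
Time = 4104 / 820.0
Time = 5.0049 seconds


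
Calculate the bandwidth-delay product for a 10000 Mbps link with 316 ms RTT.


BDP = bandwidth * RTT
= 10000 Mbps * 316 ms
= 10000 * 1e6 * 316 / 1000 bits
= 3160000000 bits
= 395000000 bytes
= 385742.1875 KB
BDP = 3160000000 bits (395000000 bytes)


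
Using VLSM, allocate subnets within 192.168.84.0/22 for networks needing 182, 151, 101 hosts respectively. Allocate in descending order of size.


182 hosts -> /24 (254 usable): 192.168.84.0/24
151 hosts -> /24 (254 usable): 192.168.85.0/24
101 hosts -> /25 (126 usable): 192.168.86.0/25
Allocation: 192.168.84.0/24 (182 hosts, 254 usable); 192.168.85.0/24 (151 hosts, 254 usable); 192.168.86.0/25 (101 hosts, 126 usable)


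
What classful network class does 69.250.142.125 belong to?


First octet: 69
Binary: 01000101
0xxxxxxx -> Class A (1-126)
Class A, default mask 255.0.0.0 (/8)


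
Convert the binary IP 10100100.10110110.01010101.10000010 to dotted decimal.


10100100 = 164
10110110 = 182
01010101 = 85
10000010 = 130
IP: 164.182.85.130


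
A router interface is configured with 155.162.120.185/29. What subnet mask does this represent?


/29 means 29 network bits, 3 host bits
Binary: 11111111111111111111111111111000
Mask: 255.255.255.248


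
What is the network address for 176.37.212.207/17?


IP:   10110000.00100101.11010100.11001111
Mask: 11111111.11111111.10000000.00000000
AND operation:
Net:  10110000.00100101.10000000.00000000
Network: 176.37.128.0/17


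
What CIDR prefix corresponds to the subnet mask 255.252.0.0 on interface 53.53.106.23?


Binary: 11111111.11111100.00000000.00000000
Count leading 1s
Prefix: /14


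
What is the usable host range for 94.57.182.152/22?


Network: 94.57.180.0
Broadcast: 94.57.183.255
First usable = network + 1
Last usable = broadcast - 1
Range: 94.57.180.1 to 94.57.183.254


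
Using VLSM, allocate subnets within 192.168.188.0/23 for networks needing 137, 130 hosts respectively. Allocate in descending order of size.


137 hosts -> /24 (254 usable): 192.168.188.0/24
130 hosts -> /24 (254 usable): 192.168.189.0/24
Allocation: 192.168.188.0/24 (137 hosts, 254 usable); 192.168.189.0/24 (130 hosts, 254 usable)


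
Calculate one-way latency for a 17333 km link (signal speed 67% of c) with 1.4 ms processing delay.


Speed = 0.67 * 3e5 km/s = 201000 km/s
Propagation delay = 17333 / 201000 = 0.0862 s = 86.2338 ms
Processing delay = 1.4 ms
Total one-way latency = 87.6338 ms


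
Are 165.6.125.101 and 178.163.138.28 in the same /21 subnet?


Mask: 255.255.248.0
165.6.125.101 AND mask = 165.6.120.0
178.163.138.28 AND mask = 178.163.136.0
No, different subnets (165.6.120.0 vs 178.163.136.0)


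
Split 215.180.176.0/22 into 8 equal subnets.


New prefix = 22 + 3 = 25
Each subnet has 128 addresses
  215.180.176.0/25
  215.180.176.128/25
  215.180.177.0/25
  215.180.177.128/25
  215.180.178.0/25
  215.180.178.128/25
  215.180.179.0/25
  215.180.179.128/25
Subnets: 215.180.176.0/25, 215.180.176.128/25, 215.180.177.0/25, 215.180.177.128/25, 215.180.178.0/25, 215.180.178.128/25, 215.180.179.0/25, 215.180.179.128/25


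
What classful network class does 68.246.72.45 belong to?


First octet: 68
Binary: 01000100
0xxxxxxx -> Class A (1-126)
Class A, default mask 255.0.0.0 (/8)


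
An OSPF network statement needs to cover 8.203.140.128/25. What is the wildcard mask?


Subnet mask: 255.255.255.128
Wildcard = 255.255.255.255 - subnet mask
255 - 255 = 0
255 - 255 = 0
255 - 255 = 0
255 - 128 = 127
Wildcard: 0.0.0.127


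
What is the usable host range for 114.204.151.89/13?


Network: 114.200.0.0
Broadcast: 114.207.255.255
First usable = network + 1
Last usable = broadcast - 1
Range: 114.200.0.1 to 114.207.255.254


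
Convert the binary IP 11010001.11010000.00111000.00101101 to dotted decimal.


11010001 = 209
11010000 = 208
00111000 = 56
00101101 = 45
IP: 209.208.56.45


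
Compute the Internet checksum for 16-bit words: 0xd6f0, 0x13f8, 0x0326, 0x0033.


Sum all words (with carry folding):
+ 0xd6f0 = 0xd6f0
+ 0x13f8 = 0xeae8
+ 0x0326 = 0xee0e
+ 0x0033 = 0xee41
One's complement: ~0xee41
Checksum = 0x11be


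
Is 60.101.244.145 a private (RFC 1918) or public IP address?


RFC 1918 private ranges:
  10.0.0.0/8 (10.0.0.0 - 10.255.255.255)
  172.16.0.0/12 (172.16.0.0 - 172.31.255.255)
  192.168.0.0/16 (192.168.0.0 - 192.168.255.255)
Public (not in any RFC 1918 range)


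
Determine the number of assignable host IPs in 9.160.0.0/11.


Host bits = 32 - 11 = 21
Total addresses = 2^21 = 2097152
Usable = total - 2 (network and broadcast)
Usable hosts: 2097150


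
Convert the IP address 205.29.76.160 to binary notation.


205 = 11001101
29 = 00011101
76 = 01001100
160 = 10100000
Binary: 11001101.00011101.01001100.10100000


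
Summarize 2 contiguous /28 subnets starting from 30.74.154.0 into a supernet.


Original prefix: /28
Number of subnets: 2 = 2^1
New prefix = 28 - 1 = 27
Supernet: 30.74.154.0/27


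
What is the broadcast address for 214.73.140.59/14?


Network: 214.72.0.0/14
Host bits = 18
Set all host bits to 1:
Broadcast: 214.75.255.255


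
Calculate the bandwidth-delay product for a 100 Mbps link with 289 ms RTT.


BDP = bandwidth * RTT
= 100 Mbps * 289 ms
= 100 * 1e6 * 289 / 1000 bits
= 28900000 bits
= 3612500 bytes
= 3527.832 KB
BDP = 28900000 bits (3612500 bytes)


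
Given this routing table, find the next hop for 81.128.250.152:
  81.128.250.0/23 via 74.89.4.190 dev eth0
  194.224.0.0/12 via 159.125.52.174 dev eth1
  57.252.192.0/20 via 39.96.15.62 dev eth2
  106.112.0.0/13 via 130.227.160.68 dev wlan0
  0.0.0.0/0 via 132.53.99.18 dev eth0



Longest prefix match for 81.128.250.152:
  /23 81.128.250.0: MATCH
  /12 194.224.0.0: no
  /20 57.252.192.0: no
  /13 106.112.0.0: no
  /0 0.0.0.0: MATCH
Selected: next-hop 74.89.4.190 via eth0 (matched /23)


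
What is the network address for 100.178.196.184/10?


IP:   01100100.10110010.11000100.10111000
Mask: 11111111.11000000.00000000.00000000
AND operation:
Net:  01100100.10000000.00000000.00000000
Network: 100.128.0.0/10


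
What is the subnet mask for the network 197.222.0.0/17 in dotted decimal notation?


/17 means 17 network bits, 15 host bits
Binary: 11111111111111111000000000000000
Mask: 255.255.128.0


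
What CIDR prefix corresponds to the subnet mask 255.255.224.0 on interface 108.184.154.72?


Binary: 11111111.11111111.11100000.00000000
Count leading 1s
Prefix: /19


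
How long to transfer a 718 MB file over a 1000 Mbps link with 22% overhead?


Effective throughput = 1000 * (1 - 22/100) = 780 Mbps
File size in Mb = 718 * 8 = 5744 Mb
Time = 5744 / 780
Time = 7.3641 seconds


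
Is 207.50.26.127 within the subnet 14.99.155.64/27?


Subnet network: 14.99.155.64
Test IP AND mask: 207.50.26.96
No, 207.50.26.127 is not in 14.99.155.64/27


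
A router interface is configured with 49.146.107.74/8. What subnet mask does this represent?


/8 means 8 network bits, 24 host bits
Binary: 11111111000000000000000000000000
Mask: 255.0.0.0


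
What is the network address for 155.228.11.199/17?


IP:   10011011.11100100.00001011.11000111
Mask: 11111111.11111111.10000000.00000000
AND operation:
Net:  10011011.11100100.00000000.00000000
Network: 155.228.0.0/17


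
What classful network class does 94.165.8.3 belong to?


First octet: 94
Binary: 01011110
0xxxxxxx -> Class A (1-126)
Class A, default mask 255.0.0.0 (/8)


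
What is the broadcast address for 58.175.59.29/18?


Network: 58.175.0.0/18
Host bits = 14
Set all host bits to 1:
Broadcast: 58.175.63.255


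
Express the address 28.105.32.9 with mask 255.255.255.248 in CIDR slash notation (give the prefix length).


Binary: 11111111.11111111.11111111.11111000
Count leading 1s
Prefix: /29


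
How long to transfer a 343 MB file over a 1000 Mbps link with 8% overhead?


Effective throughput = 1000 * (1 - 8/100) = 920 Mbps
File size in Mb = 343 * 8 = 2744 Mb
Time = 2744 / 920
Time = 2.9826 seconds


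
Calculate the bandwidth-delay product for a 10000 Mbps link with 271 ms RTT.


BDP = bandwidth * RTT
= 10000 Mbps * 271 ms
= 10000 * 1e6 * 271 / 1000 bits
= 2710000000 bits
= 338750000 bytes
= 330810.5469 KB
BDP = 2710000000 bits (338750000 bytes)


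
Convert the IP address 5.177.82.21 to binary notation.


5 = 00000101
177 = 10110001
82 = 01010010
21 = 00010101
Binary: 00000101.10110001.01010010.00010101


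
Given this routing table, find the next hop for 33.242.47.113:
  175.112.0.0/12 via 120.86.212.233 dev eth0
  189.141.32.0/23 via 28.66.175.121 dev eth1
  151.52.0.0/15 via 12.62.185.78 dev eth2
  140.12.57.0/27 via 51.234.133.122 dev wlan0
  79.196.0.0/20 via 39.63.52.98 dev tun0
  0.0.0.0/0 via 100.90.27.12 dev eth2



Longest prefix match for 33.242.47.113:
  /12 175.112.0.0: no
  /23 189.141.32.0: no
  /15 151.52.0.0: no
  /27 140.12.57.0: no
  /20 79.196.0.0: no
  /0 0.0.0.0: MATCH
Selected: next-hop 100.90.27.12 via eth2 (matched /0)


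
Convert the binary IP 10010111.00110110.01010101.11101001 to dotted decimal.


10010111 = 151
00110110 = 54
01010101 = 85
11101001 = 233
IP: 151.54.85.233


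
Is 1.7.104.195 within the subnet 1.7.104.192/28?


Subnet network: 1.7.104.192
Test IP AND mask: 1.7.104.192
Yes, 1.7.104.195 is in 1.7.104.192/28


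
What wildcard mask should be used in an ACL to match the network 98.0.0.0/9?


Subnet mask: 255.128.0.0
Wildcard = 255.255.255.255 - subnet mask
255 - 255 = 0
255 - 128 = 127
255 - 0 = 255
255 - 0 = 255
Wildcard: 0.127.255.255


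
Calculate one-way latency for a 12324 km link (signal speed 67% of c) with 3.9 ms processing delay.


Speed = 0.67 * 3e5 km/s = 201000 km/s
Propagation delay = 12324 / 201000 = 0.0613 s = 61.3134 ms
Processing delay = 3.9 ms
Total one-way latency = 65.2134 ms


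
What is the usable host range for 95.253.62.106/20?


Network: 95.253.48.0
Broadcast: 95.253.63.255
First usable = network + 1
Last usable = broadcast - 1
Range: 95.253.48.1 to 95.253.63.254


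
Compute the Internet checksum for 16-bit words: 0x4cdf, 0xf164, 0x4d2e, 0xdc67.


Sum all words (with carry folding):
+ 0x4cdf = 0x4cdf
+ 0xf164 = 0x3e44
+ 0x4d2e = 0x8b72
+ 0xdc67 = 0x67da
One's complement: ~0x67da
Checksum = 0x9825


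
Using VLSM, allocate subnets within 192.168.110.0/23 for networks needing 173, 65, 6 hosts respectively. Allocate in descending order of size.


173 hosts -> /24 (254 usable): 192.168.110.0/24
65 hosts -> /25 (126 usable): 192.168.111.0/25
6 hosts -> /29 (6 usable): 192.168.111.128/29
Allocation: 192.168.110.0/24 (173 hosts, 254 usable); 192.168.111.0/25 (65 hosts, 126 usable); 192.168.111.128/29 (6 hosts, 6 usable)


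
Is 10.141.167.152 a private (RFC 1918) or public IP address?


RFC 1918 private ranges:
  10.0.0.0/8 (10.0.0.0 - 10.255.255.255)
  172.16.0.0/12 (172.16.0.0 - 172.31.255.255)
  192.168.0.0/16 (192.168.0.0 - 192.168.255.255)
Private (in 10.0.0.0/8)


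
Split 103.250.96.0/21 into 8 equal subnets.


New prefix = 21 + 3 = 24
Each subnet has 256 addresses
  103.250.96.0/24
  103.250.97.0/24
  103.250.98.0/24
  103.250.99.0/24
  103.250.100.0/24
  103.250.101.0/24
  103.250.102.0/24
  103.250.103.0/24
Subnets: 103.250.96.0/24, 103.250.97.0/24, 103.250.98.0/24, 103.250.99.0/24, 103.250.100.0/24, 103.250.101.0/24, 103.250.102.0/24, 103.250.103.0/24


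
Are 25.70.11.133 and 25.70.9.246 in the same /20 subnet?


Mask: 255.255.240.0
25.70.11.133 AND mask = 25.70.0.0
25.70.9.246 AND mask = 25.70.0.0
Yes, same subnet (25.70.0.0)


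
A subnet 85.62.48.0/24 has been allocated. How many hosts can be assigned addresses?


Host bits = 32 - 24 = 8
Total addresses = 2^8 = 256
Usable = total - 2 (network and broadcast)
Usable hosts: 254


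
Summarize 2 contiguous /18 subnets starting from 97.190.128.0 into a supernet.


Original prefix: /18
Number of subnets: 2 = 2^1
New prefix = 18 - 1 = 17
Supernet: 97.190.128.0/17


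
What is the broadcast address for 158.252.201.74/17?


Network: 158.252.128.0/17
Host bits = 15
Set all host bits to 1:
Broadcast: 158.252.255.255


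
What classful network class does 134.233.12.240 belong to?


First octet: 134
Binary: 10000110
10xxxxxx -> Class B (128-191)
Class B, default mask 255.255.0.0 (/16)


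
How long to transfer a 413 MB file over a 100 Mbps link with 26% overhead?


Effective throughput = 100 * (1 - 26/100) = 74 Mbps
File size in Mb = 413 * 8 = 3304 Mb
Time = 3304 / 74
Time = 44.6486 seconds


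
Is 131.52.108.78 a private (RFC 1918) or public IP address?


RFC 1918 private ranges:
  10.0.0.0/8 (10.0.0.0 - 10.255.255.255)
  172.16.0.0/12 (172.16.0.0 - 172.31.255.255)
  192.168.0.0/16 (192.168.0.0 - 192.168.255.255)
Public (not in any RFC 1918 range)


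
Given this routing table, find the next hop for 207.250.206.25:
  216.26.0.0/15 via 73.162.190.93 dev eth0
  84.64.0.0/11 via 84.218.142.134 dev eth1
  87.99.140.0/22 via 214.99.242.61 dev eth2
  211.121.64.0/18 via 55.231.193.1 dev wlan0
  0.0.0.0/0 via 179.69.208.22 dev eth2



Longest prefix match for 207.250.206.25:
  /15 216.26.0.0: no
  /11 84.64.0.0: no
  /22 87.99.140.0: no
  /18 211.121.64.0: no
  /0 0.0.0.0: MATCH
Selected: next-hop 179.69.208.22 via eth2 (matched /0)


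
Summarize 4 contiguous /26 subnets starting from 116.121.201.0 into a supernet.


Original prefix: /26
Number of subnets: 4 = 2^2
New prefix = 26 - 2 = 24
Supernet: 116.121.201.0/24


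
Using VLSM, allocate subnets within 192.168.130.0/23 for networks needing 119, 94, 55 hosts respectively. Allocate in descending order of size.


119 hosts -> /25 (126 usable): 192.168.130.0/25
94 hosts -> /25 (126 usable): 192.168.130.128/25
55 hosts -> /26 (62 usable): 192.168.131.0/26
Allocation: 192.168.130.0/25 (119 hosts, 126 usable); 192.168.130.128/25 (94 hosts, 126 usable); 192.168.131.0/26 (55 hosts, 62 usable)


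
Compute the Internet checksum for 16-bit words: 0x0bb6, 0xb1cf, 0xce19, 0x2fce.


Sum all words (with carry folding):
+ 0x0bb6 = 0x0bb6
+ 0xb1cf = 0xbd85
+ 0xce19 = 0x8b9f
+ 0x2fce = 0xbb6d
One's complement: ~0xbb6d
Checksum = 0x4492


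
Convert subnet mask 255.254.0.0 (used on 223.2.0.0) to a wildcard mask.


Subnet mask: 255.254.0.0
Wildcard = 255.255.255.255 - subnet mask
255 - 255 = 0
255 - 254 = 1
255 - 0 = 255
255 - 0 = 255
Wildcard: 0.1.255.255


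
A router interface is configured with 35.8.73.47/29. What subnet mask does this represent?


/29 means 29 network bits, 3 host bits
Binary: 11111111111111111111111111111000
Mask: 255.255.255.248


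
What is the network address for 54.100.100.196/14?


IP:   00110110.01100100.01100100.11000100
Mask: 11111111.11111100.00000000.00000000
AND operation:
Net:  00110110.01100100.00000000.00000000
Network: 54.100.0.0/14


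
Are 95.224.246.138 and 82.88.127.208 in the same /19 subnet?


Mask: 255.255.224.0
95.224.246.138 AND mask = 95.224.224.0
82.88.127.208 AND mask = 82.88.96.0
No, different subnets (95.224.224.0 vs 82.88.96.0)


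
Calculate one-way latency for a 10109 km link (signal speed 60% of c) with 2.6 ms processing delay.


Speed = 0.6 * 3e5 km/s = 180000 km/s
Propagation delay = 10109 / 180000 = 0.0562 s = 56.1611 ms
Processing delay = 2.6 ms
Total one-way latency = 58.7611 ms


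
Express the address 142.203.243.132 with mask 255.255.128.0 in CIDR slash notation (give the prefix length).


Binary: 11111111.11111111.10000000.00000000
Count leading 1s
Prefix: /17


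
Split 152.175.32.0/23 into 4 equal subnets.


New prefix = 23 + 2 = 25
Each subnet has 128 addresses
  152.175.32.0/25
  152.175.32.128/25
  152.175.33.0/25
  152.175.33.128/25
Subnets: 152.175.32.0/25, 152.175.32.128/25, 152.175.33.0/25, 152.175.33.128/25


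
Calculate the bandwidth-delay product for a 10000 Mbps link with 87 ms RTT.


BDP = bandwidth * RTT
= 10000 Mbps * 87 ms
= 10000 * 1e6 * 87 / 1000 bits
= 870000000 bits
= 108750000 bytes
= 106201.1719 KB
BDP = 870000000 bits (108750000 bytes)


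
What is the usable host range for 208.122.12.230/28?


Network: 208.122.12.224
Broadcast: 208.122.12.239
First usable = network + 1
Last usable = broadcast - 1
Range: 208.122.12.225 to 208.122.12.238


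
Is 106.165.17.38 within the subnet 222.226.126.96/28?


Subnet network: 222.226.126.96
Test IP AND mask: 106.165.17.32
No, 106.165.17.38 is not in 222.226.126.96/28


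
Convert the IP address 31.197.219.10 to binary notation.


31 = 00011111
197 = 11000101
219 = 11011011
10 = 00001010
Binary: 00011111.11000101.11011011.00001010


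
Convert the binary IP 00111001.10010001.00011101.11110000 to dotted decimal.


00111001 = 57
10010001 = 145
00011101 = 29
11110000 = 240
IP: 57.145.29.240


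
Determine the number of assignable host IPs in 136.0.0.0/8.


Host bits = 32 - 8 = 24
Total addresses = 2^24 = 16777216
Usable = total - 2 (network and broadcast)
Usable hosts: 16777214


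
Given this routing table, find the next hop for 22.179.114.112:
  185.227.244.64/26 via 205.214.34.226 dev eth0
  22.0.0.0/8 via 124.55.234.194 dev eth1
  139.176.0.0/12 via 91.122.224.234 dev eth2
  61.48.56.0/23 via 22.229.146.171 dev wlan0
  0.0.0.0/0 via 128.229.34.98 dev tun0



Longest prefix match for 22.179.114.112:
  /26 185.227.244.64: no
  /8 22.0.0.0: MATCH
  /12 139.176.0.0: no
  /23 61.48.56.0: no
  /0 0.0.0.0: MATCH
Selected: next-hop 124.55.234.194 via eth1 (matched /8)


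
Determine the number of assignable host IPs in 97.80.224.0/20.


Host bits = 32 - 20 = 12
Total addresses = 2^12 = 4096
Usable = total - 2 (network and broadcast)
Usable hosts: 4094


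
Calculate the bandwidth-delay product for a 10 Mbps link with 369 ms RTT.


BDP = bandwidth * RTT
= 10 Mbps * 369 ms
= 10 * 1e6 * 369 / 1000 bits
= 3690000 bits
= 461250 bytes
= 450.4395 KB
BDP = 3690000 bits (461250 bytes)


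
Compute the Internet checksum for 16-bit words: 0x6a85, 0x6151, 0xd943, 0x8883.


Sum all words (with carry folding):
+ 0x6a85 = 0x6a85
+ 0x6151 = 0xcbd6
+ 0xd943 = 0xa51a
+ 0x8883 = 0x2d9e
One's complement: ~0x2d9e
Checksum = 0xd261


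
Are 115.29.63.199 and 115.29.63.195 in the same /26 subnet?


Mask: 255.255.255.192
115.29.63.199 AND mask = 115.29.63.192
115.29.63.195 AND mask = 115.29.63.192
Yes, same subnet (115.29.63.192)
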